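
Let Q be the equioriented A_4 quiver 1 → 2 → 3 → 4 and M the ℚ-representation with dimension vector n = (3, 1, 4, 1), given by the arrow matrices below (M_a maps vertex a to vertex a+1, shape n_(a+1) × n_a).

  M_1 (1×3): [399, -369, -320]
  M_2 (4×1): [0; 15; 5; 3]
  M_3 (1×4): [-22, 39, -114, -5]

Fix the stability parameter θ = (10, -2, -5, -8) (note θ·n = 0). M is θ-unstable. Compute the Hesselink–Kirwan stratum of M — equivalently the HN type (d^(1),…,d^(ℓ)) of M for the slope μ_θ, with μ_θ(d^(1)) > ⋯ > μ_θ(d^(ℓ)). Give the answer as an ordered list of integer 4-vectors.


Interval decomposition of M: I[1,1]^2, I[1,3], I[3,3]^2, I[3,4].
HN type (ℓ=4): μ^(1)=10; μ^(2)=1; μ^(3)=-5; μ^(4)=-13/2

((2, 0, 0, 0); (1, 1, 1, 0); (0, 0, 2, 0); (0, 0, 1, 1))


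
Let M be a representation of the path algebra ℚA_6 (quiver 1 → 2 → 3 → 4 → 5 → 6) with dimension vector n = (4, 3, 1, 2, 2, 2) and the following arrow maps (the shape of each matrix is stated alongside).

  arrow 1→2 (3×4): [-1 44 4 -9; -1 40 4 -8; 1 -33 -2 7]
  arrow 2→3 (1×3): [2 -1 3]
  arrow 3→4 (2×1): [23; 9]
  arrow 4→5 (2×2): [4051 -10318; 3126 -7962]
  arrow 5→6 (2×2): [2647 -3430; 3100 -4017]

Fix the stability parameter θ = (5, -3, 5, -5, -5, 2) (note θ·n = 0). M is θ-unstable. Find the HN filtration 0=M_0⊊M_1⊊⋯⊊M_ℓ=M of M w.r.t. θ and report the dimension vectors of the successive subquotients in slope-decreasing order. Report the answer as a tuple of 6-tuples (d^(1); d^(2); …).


Barcode: M ≅ I[1,1], I[1,2]^2, I[1,6], I[4,6]. HN layers by μ_θ (5 steps, strictly decreasing):
  μ^(1)=5; μ^(2)=2; μ^(3)=1; μ^(4)=-3/5; μ^(5)=-5

((1, 0, 0, 0, 0, 0); (0, 0, 0, 0, 0, 2); (2, 2, 0, 0, 0, 0); (1, 1, 1, 1, 1, 0); (0, 0, 0, 1, 1, 0))


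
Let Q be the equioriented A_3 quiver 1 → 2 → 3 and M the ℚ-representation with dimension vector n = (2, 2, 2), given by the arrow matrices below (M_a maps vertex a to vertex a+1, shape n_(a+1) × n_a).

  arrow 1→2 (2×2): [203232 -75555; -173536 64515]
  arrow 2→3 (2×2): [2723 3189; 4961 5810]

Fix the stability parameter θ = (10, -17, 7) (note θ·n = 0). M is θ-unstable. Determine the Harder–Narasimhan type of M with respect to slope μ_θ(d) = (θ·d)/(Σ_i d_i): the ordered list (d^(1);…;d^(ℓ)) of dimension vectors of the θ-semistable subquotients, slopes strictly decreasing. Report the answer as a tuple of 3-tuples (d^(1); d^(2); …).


Barcode: M ≅ I[1,1], I[1,3], I[2,3]. HN layers by μ_θ (4 steps, strictly decreasing):
  μ^(1)=10; μ^(2)=7; μ^(3)=-7/2; μ^(4)=-17

((1, 0, 0); (0, 0, 2); (1, 1, 0); (0, 1, 0))


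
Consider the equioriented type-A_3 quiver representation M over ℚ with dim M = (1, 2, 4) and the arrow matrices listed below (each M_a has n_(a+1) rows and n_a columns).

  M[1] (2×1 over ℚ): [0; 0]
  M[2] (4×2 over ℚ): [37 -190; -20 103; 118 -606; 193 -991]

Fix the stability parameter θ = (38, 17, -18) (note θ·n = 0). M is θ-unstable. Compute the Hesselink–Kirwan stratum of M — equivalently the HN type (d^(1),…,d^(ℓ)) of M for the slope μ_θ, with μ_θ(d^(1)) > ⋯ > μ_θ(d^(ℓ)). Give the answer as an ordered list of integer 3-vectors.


Interval decomposition of M: I[1,1], I[2,3]^2, I[3,3]^2.
HN type (ℓ=3): μ^(1)=38; μ^(2)=-1/2; μ^(3)=-18

((1, 0, 0); (0, 2, 2); (0, 0, 2))


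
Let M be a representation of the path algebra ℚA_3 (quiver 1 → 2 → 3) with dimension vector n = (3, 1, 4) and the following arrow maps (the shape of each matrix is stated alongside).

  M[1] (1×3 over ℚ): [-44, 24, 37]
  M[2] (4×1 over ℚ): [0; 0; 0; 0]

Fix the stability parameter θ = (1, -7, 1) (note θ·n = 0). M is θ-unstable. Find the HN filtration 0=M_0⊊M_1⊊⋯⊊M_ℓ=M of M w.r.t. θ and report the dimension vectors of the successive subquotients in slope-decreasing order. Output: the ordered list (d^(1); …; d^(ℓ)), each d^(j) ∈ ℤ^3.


Interval decomposition of M: I[1,1]^2, I[1,2], I[3,3]^4.
HN type (ℓ=2): μ^(1)=1; μ^(2)=-3

((2, 0, 4); (1, 1, 0))


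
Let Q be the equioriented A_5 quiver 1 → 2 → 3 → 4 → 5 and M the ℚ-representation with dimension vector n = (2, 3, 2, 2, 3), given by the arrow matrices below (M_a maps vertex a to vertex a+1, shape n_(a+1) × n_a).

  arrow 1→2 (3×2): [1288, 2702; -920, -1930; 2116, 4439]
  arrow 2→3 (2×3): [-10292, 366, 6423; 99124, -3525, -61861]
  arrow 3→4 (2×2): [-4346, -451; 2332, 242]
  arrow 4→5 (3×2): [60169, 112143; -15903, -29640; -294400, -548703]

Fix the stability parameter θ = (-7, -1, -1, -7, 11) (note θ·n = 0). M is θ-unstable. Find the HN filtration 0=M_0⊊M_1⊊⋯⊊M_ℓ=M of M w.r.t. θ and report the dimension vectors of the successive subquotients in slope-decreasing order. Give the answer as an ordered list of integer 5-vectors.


Interval decomposition of M: I[1,1], I[1,5], I[2,2], I[2,3], I[4,5], I[5,5].
HN type (ℓ=4): μ^(1)=11; μ^(2)=-1; μ^(3)=-3; μ^(4)=-7

((0, 0, 0, 0, 3); (0, 2, 1, 0, 0); (0, 1, 1, 1, 0); (2, 0, 0, 1, 0))


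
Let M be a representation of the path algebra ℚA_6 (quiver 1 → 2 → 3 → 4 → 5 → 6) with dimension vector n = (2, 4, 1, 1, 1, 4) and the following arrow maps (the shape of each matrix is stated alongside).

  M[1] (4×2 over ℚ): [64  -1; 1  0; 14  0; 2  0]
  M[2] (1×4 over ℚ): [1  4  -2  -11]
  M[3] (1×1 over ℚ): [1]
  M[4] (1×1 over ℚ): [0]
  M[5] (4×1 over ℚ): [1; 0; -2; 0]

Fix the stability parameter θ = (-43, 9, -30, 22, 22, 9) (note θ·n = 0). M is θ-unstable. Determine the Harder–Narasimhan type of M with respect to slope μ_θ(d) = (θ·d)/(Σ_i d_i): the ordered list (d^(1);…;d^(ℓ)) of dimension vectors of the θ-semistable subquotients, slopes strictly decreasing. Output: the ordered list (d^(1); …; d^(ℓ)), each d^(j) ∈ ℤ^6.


Via rank(M_{q-1}∘⋯∘M_p): M ≅ I[1,2], I[1,4], I[2,2]^2, I[5,6], I[6,6]^3.
μ_θ-semistable layers: μ^(1)=22; μ^(2)=31/2; μ^(3)=9; μ^(4)=-21/2; μ^(5)=-43

((0, 0, 0, 1, 0, 0); (0, 0, 0, 0, 1, 1); (0, 3, 0, 0, 0, 3); (0, 1, 1, 0, 0, 0); (2, 0, 0, 0, 0, 0))


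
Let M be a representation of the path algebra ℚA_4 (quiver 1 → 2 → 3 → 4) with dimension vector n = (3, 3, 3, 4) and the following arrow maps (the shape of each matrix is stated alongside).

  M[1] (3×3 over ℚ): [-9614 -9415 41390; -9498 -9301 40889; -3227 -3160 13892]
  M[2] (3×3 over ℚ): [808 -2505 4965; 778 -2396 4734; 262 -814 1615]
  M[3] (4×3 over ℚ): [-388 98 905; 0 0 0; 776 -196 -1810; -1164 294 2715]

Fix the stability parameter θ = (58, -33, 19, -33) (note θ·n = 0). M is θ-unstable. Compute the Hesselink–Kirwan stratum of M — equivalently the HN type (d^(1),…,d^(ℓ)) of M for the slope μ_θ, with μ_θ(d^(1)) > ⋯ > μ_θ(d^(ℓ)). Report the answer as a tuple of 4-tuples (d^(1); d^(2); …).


Via rank(M_{q-1}∘⋯∘M_p): M ≅ I[1,3]^2, I[1,4], I[4,4]^3.
μ_θ-semistable layers: μ^(1)=19; μ^(2)=25/2; μ^(3)=11/4; μ^(4)=-33

((0, 0, 2, 0); (2, 2, 0, 0); (1, 1, 1, 1); (0, 0, 0, 3))


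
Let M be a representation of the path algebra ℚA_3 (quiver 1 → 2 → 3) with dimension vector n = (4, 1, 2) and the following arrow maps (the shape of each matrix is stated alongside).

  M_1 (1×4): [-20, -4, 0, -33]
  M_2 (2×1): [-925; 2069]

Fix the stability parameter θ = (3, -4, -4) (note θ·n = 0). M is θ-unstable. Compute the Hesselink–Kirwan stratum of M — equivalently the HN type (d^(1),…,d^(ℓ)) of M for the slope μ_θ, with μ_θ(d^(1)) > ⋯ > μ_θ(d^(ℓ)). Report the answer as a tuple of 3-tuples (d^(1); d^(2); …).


Barcode: M ≅ I[1,1]^3, I[1,3], I[3,3]. HN layers by μ_θ (3 steps, strictly decreasing):
  μ^(1)=3; μ^(2)=-5/3; μ^(3)=-4

((3, 0, 0); (1, 1, 1); (0, 0, 1))


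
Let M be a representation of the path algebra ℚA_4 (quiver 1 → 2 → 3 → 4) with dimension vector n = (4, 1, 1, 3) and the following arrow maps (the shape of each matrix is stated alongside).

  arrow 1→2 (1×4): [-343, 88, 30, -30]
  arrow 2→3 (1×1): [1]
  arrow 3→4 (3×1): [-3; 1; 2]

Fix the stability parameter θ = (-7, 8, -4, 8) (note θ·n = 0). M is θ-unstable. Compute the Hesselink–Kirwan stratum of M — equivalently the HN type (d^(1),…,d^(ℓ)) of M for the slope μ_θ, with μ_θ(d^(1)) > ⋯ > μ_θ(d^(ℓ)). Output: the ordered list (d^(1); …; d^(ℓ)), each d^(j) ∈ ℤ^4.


Barcode: M ≅ I[1,1]^3, I[1,4], I[4,4]^2. HN layers by μ_θ (3 steps, strictly decreasing):
  μ^(1)=8; μ^(2)=2; μ^(3)=-7

((0, 0, 0, 3); (0, 1, 1, 0); (4, 0, 0, 0))


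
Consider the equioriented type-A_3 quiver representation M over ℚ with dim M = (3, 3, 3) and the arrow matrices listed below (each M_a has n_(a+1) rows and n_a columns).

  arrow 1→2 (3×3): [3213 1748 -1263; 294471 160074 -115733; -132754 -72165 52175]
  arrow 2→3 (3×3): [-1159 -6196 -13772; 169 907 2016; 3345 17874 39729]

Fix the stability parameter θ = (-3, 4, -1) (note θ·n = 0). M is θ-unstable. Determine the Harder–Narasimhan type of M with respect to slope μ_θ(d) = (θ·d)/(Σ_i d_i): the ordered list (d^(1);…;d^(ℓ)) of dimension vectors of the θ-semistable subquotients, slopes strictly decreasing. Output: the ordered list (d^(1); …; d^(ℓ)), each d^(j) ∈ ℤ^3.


Via rank(M_{q-1}∘⋯∘M_p): M ≅ I[1,3]^3.
μ_θ-semistable layers: μ^(1)=3/2; μ^(2)=-3

((0, 3, 3); (3, 0, 0))


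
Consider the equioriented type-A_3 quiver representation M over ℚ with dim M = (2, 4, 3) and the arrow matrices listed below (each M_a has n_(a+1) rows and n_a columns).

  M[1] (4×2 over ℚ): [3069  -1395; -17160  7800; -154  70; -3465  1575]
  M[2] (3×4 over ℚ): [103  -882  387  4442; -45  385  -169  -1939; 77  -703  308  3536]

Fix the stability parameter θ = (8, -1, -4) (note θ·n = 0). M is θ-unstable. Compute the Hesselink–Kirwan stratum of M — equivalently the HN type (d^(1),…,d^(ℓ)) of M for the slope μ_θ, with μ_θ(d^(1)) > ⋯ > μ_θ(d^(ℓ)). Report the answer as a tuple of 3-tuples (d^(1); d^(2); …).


Barcode: M ≅ I[1,1], I[1,3], I[2,2], I[2,3]^2. HN layers by μ_θ (4 steps, strictly decreasing):
  μ^(1)=8; μ^(2)=1; μ^(3)=-1; μ^(4)=-5/2

((1, 0, 0); (1, 1, 1); (0, 1, 0); (0, 2, 2))


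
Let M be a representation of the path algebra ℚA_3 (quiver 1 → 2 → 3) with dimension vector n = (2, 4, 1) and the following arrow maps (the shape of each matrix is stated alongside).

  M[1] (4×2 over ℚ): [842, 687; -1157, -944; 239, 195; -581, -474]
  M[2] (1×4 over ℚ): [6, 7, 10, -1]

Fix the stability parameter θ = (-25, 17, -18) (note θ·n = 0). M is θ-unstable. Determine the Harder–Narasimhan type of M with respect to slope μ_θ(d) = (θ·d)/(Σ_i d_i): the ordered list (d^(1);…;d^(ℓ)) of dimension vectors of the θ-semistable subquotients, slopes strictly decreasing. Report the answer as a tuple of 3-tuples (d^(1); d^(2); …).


Interval decomposition of M: I[1,2], I[1,3], I[2,2]^2.
HN type (ℓ=3): μ^(1)=17; μ^(2)=-1/2; μ^(3)=-25

((0, 3, 0); (0, 1, 1); (2, 0, 0))


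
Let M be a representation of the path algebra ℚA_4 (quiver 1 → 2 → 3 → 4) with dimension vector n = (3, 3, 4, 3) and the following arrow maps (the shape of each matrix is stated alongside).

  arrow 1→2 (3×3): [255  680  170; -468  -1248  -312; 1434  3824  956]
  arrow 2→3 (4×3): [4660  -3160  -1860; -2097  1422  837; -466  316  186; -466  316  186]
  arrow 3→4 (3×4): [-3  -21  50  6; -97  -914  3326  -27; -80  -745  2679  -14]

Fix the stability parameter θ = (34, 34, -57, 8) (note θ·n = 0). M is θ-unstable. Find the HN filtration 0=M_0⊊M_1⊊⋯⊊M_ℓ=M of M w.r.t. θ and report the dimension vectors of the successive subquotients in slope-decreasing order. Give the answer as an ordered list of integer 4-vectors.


Via rank(M_{q-1}∘⋯∘M_p): M ≅ I[1,1]^2, I[1,4], I[2,2]^2, I[3,3], I[3,4]^2.
μ_θ-semistable layers: μ^(1)=34; μ^(2)=8; μ^(3)=11/3; μ^(4)=-57

((2, 2, 0, 0); (0, 0, 0, 3); (1, 1, 1, 0); (0, 0, 3, 0))


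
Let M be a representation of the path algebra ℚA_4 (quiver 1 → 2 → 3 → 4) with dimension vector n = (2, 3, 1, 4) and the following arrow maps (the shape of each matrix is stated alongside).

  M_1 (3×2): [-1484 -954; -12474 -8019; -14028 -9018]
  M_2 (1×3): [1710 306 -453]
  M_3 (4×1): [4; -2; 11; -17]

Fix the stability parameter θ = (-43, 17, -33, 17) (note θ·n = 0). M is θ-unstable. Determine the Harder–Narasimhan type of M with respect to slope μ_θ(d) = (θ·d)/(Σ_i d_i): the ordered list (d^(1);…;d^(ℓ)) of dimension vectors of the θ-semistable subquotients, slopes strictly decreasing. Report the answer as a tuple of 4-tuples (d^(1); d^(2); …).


Interval decomposition of M: I[1,1], I[1,2], I[2,2], I[2,4], I[4,4]^3.
HN type (ℓ=3): μ^(1)=17; μ^(2)=-8; μ^(3)=-43

((0, 2, 0, 4); (0, 1, 1, 0); (2, 0, 0, 0))


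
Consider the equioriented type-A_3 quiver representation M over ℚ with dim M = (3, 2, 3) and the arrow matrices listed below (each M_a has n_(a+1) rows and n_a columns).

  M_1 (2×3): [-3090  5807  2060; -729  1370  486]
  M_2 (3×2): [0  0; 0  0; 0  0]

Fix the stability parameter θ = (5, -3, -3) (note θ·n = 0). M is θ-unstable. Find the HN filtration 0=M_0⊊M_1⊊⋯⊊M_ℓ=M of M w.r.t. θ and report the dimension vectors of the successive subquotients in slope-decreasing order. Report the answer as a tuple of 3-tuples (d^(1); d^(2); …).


Interval decomposition of M: I[1,1], I[1,2]^2, I[3,3]^3.
HN type (ℓ=3): μ^(1)=5; μ^(2)=1; μ^(3)=-3

((1, 0, 0); (2, 2, 0); (0, 0, 3))


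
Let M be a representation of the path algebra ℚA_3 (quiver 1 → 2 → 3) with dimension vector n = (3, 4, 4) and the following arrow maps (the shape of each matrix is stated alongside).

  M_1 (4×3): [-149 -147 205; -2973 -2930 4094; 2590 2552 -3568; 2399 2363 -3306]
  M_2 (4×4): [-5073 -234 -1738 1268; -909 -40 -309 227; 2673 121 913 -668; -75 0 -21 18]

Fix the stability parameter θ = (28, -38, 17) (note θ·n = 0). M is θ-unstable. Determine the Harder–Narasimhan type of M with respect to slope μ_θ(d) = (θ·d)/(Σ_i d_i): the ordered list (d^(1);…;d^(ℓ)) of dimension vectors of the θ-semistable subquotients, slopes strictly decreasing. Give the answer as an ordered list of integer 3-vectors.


Barcode: M ≅ I[1,3]^3, I[2,3]. HN layers by μ_θ (3 steps, strictly decreasing):
  μ^(1)=17; μ^(2)=-5; μ^(3)=-38

((0, 0, 4); (3, 3, 0); (0, 1, 0))


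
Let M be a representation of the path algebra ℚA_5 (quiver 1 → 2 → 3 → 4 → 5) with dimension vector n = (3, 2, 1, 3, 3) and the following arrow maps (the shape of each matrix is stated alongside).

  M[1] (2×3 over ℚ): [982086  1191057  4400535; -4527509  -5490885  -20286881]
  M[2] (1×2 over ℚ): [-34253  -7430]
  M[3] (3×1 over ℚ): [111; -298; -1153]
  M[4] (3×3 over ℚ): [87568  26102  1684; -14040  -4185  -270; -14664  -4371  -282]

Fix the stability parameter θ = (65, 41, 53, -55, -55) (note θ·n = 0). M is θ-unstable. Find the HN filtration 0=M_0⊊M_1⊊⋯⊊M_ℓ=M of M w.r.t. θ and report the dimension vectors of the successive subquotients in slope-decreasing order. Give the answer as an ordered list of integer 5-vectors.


Barcode: M ≅ I[1,1], I[1,2], I[1,4], I[4,4], I[4,5], I[5,5]^2. HN layers by μ_θ (4 steps, strictly decreasing):
  μ^(1)=65; μ^(2)=53; μ^(3)=26; μ^(4)=-55

((1, 0, 0, 0, 0); (1, 1, 0, 0, 0); (1, 1, 1, 1, 0); (0, 0, 0, 2, 3))


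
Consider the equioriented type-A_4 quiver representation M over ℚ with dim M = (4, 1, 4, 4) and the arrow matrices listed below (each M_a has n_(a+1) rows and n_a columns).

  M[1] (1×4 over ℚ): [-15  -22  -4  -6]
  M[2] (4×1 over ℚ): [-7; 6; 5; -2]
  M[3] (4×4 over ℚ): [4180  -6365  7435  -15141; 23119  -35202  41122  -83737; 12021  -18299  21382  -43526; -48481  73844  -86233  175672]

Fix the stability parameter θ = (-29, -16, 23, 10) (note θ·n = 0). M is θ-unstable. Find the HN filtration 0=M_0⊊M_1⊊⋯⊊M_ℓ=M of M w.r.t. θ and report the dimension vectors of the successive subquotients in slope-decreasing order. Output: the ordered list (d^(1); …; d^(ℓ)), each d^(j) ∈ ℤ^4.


Interval decomposition of M: I[1,1]^3, I[1,4], I[3,4]^3.
HN type (ℓ=3): μ^(1)=33/2; μ^(2)=-16; μ^(3)=-29

((0, 0, 4, 4); (0, 1, 0, 0); (4, 0, 0, 0))


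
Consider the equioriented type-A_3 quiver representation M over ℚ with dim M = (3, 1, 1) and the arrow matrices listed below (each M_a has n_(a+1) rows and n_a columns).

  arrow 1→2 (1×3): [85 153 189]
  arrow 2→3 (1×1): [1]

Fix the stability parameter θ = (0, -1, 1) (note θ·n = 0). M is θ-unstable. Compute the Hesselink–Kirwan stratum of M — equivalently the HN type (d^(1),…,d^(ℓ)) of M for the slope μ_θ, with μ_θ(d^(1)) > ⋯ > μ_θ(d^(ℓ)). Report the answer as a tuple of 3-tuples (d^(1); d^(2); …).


Via rank(M_{q-1}∘⋯∘M_p): M ≅ I[1,1]^2, I[1,3].
μ_θ-semistable layers: μ^(1)=1; μ^(2)=0; μ^(3)=-1/2

((0, 0, 1); (2, 0, 0); (1, 1, 0))


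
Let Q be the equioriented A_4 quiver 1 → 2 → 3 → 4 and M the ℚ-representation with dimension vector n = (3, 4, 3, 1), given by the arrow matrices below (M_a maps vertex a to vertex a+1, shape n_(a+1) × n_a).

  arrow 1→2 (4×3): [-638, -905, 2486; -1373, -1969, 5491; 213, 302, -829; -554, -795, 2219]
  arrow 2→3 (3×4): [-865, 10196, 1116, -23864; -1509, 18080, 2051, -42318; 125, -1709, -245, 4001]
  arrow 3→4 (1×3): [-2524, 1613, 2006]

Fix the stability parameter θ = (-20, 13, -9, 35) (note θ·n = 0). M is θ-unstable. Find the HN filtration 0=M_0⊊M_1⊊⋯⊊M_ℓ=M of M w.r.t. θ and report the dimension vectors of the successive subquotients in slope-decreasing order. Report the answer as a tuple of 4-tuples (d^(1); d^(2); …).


Via rank(M_{q-1}∘⋯∘M_p): M ≅ I[1,3]^2, I[1,4], I[2,2].
μ_θ-semistable layers: μ^(1)=35; μ^(2)=13; μ^(3)=2; μ^(4)=-20

((0, 0, 0, 1); (0, 1, 0, 0); (0, 3, 3, 0); (3, 0, 0, 0))


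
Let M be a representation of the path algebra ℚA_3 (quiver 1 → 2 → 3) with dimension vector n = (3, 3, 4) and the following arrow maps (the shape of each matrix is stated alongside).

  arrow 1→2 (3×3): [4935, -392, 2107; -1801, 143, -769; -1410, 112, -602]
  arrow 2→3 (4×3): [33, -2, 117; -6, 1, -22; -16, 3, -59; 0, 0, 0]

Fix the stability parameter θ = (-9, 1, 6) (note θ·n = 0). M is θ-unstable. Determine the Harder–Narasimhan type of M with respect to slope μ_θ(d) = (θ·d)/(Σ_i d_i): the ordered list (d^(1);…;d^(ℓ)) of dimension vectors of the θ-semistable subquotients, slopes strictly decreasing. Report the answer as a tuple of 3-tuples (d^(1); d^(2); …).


Via rank(M_{q-1}∘⋯∘M_p): M ≅ I[1,1], I[1,3]^2, I[2,3], I[3,3].
μ_θ-semistable layers: μ^(1)=6; μ^(2)=1; μ^(3)=-9

((0, 0, 4); (0, 3, 0); (3, 0, 0))


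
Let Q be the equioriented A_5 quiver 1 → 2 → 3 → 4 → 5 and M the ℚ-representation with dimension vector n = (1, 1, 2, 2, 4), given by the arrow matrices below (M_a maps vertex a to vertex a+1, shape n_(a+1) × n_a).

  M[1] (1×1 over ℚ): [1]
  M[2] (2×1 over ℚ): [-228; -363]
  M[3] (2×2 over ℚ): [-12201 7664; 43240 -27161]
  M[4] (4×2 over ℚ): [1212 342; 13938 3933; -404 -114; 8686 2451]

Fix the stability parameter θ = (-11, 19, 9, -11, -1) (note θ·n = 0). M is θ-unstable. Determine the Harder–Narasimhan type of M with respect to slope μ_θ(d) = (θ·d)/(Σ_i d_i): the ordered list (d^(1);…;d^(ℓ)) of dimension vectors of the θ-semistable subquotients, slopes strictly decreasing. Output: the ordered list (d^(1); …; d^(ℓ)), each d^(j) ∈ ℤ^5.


Via rank(M_{q-1}∘⋯∘M_p): M ≅ I[1,5], I[3,4], I[5,5]^3.
μ_θ-semistable layers: μ^(1)=4; μ^(2)=-1; μ^(3)=-11

((0, 1, 1, 1, 1); (0, 0, 1, 1, 3); (1, 0, 0, 0, 0))


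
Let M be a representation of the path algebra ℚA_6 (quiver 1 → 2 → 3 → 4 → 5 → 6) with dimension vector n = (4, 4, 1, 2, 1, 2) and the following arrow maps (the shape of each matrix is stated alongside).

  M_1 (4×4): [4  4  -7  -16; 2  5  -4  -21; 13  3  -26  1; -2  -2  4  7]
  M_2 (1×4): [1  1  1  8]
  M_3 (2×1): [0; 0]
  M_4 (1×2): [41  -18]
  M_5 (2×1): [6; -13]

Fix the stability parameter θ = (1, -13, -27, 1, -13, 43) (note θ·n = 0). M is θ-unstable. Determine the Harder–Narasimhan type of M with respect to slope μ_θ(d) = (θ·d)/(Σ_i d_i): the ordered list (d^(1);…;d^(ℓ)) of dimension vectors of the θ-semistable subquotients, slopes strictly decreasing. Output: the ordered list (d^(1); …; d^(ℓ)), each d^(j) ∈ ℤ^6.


Via rank(M_{q-1}∘⋯∘M_p): M ≅ I[1,2]^3, I[1,3], I[4,4], I[4,6], I[6,6].
μ_θ-semistable layers: μ^(1)=43; μ^(2)=1; μ^(3)=-6; μ^(4)=-13

((0, 0, 0, 0, 0, 2); (0, 0, 0, 1, 0, 0); (3, 3, 0, 1, 1, 0); (1, 1, 1, 0, 0, 0))


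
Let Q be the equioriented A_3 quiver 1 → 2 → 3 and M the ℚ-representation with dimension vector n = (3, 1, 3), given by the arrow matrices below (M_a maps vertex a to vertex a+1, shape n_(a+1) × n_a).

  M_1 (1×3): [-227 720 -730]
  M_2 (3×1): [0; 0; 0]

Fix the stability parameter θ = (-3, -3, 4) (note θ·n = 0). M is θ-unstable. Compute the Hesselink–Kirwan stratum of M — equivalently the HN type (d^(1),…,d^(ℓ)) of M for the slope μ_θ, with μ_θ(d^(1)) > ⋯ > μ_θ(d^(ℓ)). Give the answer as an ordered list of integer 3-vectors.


Barcode: M ≅ I[1,1]^2, I[1,2], I[3,3]^3. HN layers by μ_θ (2 steps, strictly decreasing):
  μ^(1)=4; μ^(2)=-3

((0, 0, 3); (3, 1, 0))


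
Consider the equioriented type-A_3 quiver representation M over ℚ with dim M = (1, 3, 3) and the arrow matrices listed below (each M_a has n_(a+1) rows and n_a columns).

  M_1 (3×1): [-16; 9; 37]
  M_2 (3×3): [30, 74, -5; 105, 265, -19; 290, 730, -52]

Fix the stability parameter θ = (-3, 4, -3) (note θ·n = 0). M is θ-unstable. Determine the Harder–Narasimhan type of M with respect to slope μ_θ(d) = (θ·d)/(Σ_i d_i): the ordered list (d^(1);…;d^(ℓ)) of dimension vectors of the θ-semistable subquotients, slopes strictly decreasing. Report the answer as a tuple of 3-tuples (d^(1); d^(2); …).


Via rank(M_{q-1}∘⋯∘M_p): M ≅ I[1,3], I[2,2], I[2,3], I[3,3].
μ_θ-semistable layers: μ^(1)=4; μ^(2)=1/2; μ^(3)=-3

((0, 1, 0); (0, 2, 2); (1, 0, 1))


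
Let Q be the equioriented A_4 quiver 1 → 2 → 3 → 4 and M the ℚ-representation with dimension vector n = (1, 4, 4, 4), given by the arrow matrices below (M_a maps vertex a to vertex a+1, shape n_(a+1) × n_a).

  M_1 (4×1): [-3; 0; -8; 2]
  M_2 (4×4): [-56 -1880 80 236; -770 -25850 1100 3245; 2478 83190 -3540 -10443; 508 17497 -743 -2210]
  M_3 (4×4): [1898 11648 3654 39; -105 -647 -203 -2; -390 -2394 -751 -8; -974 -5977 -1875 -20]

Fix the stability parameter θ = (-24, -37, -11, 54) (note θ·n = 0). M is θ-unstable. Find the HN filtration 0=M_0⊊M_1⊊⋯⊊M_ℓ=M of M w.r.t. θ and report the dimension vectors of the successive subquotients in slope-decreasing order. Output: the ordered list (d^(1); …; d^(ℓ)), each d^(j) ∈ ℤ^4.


Interval decomposition of M: I[1,2], I[2,2], I[2,4]^2, I[3,4]^2.
HN type (ℓ=4): μ^(1)=54; μ^(2)=-11; μ^(3)=-61/2; μ^(4)=-37

((0, 0, 0, 4); (0, 0, 4, 0); (1, 1, 0, 0); (0, 3, 0, 0))


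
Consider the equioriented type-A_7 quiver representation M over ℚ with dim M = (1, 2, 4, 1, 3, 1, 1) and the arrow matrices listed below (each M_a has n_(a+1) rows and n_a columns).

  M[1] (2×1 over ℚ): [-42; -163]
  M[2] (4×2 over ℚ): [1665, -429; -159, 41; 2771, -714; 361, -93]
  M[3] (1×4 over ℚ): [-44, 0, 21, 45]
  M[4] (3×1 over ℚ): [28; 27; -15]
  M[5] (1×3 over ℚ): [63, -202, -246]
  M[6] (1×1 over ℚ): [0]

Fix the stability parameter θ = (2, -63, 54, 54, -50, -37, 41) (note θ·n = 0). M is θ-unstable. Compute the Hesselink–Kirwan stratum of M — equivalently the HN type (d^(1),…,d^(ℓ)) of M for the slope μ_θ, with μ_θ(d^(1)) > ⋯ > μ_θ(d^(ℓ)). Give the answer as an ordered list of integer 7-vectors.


Interval decomposition of M: I[1,5], I[2,3], I[3,3]^2, I[5,5], I[5,6], I[7,7].
HN type (ℓ=7): μ^(1)=54; μ^(2)=41; μ^(3)=58/3; μ^(4)=-61/2; μ^(5)=-37; μ^(6)=-50; μ^(7)=-63

((0, 0, 3, 0, 0, 0, 0); (0, 0, 0, 0, 0, 0, 1); (0, 0, 1, 1, 1, 0, 0); (1, 1, 0, 0, 0, 0, 0); (0, 0, 0, 0, 0, 1, 0); (0, 0, 0, 0, 2, 0, 0); (0, 1, 0, 0, 0, 0, 0))


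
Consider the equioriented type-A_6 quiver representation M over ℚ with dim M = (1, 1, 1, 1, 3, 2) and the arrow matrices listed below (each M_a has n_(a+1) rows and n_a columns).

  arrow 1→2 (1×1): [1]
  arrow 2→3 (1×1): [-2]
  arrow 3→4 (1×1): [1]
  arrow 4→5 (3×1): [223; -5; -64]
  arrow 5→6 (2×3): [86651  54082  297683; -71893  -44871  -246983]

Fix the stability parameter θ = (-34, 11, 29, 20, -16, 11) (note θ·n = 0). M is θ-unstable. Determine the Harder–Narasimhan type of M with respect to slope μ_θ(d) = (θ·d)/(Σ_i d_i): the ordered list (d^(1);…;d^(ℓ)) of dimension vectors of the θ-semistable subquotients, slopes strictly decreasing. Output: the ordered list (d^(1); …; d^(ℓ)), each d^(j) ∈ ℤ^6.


Interval decomposition of M: I[1,6], I[5,5], I[5,6].
HN type (ℓ=3): μ^(1)=11; μ^(2)=-16; μ^(3)=-34

((0, 1, 1, 1, 1, 2); (0, 0, 0, 0, 2, 0); (1, 0, 0, 0, 0, 0))


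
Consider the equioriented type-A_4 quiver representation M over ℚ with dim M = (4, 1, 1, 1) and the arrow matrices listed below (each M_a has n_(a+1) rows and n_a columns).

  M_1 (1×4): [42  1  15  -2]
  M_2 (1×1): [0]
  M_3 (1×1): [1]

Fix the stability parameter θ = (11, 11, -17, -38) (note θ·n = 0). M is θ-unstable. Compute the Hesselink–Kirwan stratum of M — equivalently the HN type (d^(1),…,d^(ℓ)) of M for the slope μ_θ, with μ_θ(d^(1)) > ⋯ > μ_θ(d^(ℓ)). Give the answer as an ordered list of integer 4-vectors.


Via rank(M_{q-1}∘⋯∘M_p): M ≅ I[1,1]^3, I[1,2], I[3,4].
μ_θ-semistable layers: μ^(1)=11; μ^(2)=-55/2

((4, 1, 0, 0); (0, 0, 1, 1))


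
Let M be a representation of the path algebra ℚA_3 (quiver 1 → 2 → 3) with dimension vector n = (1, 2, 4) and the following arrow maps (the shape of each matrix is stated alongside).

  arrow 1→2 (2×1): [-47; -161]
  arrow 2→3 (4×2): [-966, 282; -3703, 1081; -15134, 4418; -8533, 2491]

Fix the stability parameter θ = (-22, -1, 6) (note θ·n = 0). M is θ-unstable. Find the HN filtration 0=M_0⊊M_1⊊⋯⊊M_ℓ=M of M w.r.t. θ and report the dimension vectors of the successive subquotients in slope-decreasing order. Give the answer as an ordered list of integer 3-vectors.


Via rank(M_{q-1}∘⋯∘M_p): M ≅ I[1,2], I[2,3], I[3,3]^3.
μ_θ-semistable layers: μ^(1)=6; μ^(2)=-1; μ^(3)=-22

((0, 0, 4); (0, 2, 0); (1, 0, 0))


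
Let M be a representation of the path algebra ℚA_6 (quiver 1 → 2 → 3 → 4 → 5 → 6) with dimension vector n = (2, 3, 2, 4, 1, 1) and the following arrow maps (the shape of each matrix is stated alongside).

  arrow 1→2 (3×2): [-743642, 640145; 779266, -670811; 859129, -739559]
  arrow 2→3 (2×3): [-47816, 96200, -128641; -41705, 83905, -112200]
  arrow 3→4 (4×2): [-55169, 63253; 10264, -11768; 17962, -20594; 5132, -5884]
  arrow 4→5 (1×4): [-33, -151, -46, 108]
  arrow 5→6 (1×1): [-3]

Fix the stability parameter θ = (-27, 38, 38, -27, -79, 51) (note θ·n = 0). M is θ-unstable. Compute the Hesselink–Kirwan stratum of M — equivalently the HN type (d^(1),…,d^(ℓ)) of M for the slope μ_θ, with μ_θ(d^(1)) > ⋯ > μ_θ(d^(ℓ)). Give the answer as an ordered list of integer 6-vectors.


Barcode: M ≅ I[1,2], I[1,6], I[2,3], I[4,4]^3. HN layers by μ_θ (4 steps, strictly decreasing):
  μ^(1)=51; μ^(2)=38; μ^(3)=-15/2; μ^(4)=-27

((0, 0, 0, 0, 0, 1); (0, 2, 1, 0, 0, 0); (0, 1, 1, 1, 1, 0); (2, 0, 0, 3, 0, 0))


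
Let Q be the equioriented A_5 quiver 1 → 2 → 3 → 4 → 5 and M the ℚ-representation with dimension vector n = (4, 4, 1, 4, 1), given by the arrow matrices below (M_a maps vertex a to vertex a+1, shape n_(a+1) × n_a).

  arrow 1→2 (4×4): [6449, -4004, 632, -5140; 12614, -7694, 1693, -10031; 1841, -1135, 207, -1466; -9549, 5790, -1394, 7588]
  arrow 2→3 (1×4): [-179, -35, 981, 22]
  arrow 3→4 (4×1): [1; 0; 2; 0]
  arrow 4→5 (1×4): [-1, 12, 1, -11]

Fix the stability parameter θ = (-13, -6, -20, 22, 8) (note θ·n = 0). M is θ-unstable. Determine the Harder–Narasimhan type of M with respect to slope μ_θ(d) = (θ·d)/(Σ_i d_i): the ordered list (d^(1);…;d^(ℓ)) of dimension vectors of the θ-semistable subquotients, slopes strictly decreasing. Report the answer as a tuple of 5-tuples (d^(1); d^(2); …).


Interval decomposition of M: I[1,2]^3, I[1,5], I[4,4]^3.
HN type (ℓ=4): μ^(1)=22; μ^(2)=15; μ^(3)=-6; μ^(4)=-13

((0, 0, 0, 3, 0); (0, 0, 0, 1, 1); (0, 3, 0, 0, 0); (4, 1, 1, 0, 0))


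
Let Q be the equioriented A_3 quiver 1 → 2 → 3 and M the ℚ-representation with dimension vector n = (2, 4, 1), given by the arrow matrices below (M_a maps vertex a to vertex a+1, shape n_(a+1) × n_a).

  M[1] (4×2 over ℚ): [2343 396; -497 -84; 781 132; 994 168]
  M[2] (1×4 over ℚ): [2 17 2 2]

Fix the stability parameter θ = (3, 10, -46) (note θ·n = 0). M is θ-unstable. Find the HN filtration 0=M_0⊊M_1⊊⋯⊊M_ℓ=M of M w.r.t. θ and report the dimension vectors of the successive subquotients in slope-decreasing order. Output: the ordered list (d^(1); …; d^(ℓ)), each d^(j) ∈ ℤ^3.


Via rank(M_{q-1}∘⋯∘M_p): M ≅ I[1,1], I[1,3], I[2,2]^3.
μ_θ-semistable layers: μ^(1)=10; μ^(2)=3; μ^(3)=-11

((0, 3, 0); (1, 0, 0); (1, 1, 1))


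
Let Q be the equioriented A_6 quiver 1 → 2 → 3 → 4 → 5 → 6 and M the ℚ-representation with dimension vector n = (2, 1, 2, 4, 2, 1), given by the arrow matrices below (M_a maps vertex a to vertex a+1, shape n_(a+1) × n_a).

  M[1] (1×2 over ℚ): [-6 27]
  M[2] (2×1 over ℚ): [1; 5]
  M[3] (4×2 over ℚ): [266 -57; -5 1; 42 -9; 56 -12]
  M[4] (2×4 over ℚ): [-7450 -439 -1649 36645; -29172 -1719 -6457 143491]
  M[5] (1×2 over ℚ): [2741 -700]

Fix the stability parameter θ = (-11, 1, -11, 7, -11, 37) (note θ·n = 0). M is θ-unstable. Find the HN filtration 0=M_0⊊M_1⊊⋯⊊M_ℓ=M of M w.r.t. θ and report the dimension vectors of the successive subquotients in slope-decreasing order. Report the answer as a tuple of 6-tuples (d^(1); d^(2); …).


Via rank(M_{q-1}∘⋯∘M_p): M ≅ I[1,1], I[1,6], I[3,5], I[4,4]^2.
μ_θ-semistable layers: μ^(1)=37; μ^(2)=7; μ^(3)=-2; μ^(4)=-5; μ^(5)=-11

((0, 0, 0, 0, 0, 1); (0, 0, 0, 2, 0, 0); (0, 0, 0, 2, 2, 0); (0, 1, 1, 0, 0, 0); (2, 0, 1, 0, 0, 0))


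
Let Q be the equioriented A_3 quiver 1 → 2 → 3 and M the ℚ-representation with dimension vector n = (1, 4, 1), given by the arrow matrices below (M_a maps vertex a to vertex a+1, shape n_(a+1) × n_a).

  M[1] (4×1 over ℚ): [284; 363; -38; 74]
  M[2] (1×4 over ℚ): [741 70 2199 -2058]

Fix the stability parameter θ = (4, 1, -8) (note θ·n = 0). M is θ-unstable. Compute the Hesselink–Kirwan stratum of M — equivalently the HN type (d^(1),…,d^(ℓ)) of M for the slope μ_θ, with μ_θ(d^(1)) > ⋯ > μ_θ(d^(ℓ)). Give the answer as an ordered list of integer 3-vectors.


Via rank(M_{q-1}∘⋯∘M_p): M ≅ I[1,2], I[2,2]^2, I[2,3].
μ_θ-semistable layers: μ^(1)=5/2; μ^(2)=1; μ^(3)=-7/2

((1, 1, 0); (0, 2, 0); (0, 1, 1))


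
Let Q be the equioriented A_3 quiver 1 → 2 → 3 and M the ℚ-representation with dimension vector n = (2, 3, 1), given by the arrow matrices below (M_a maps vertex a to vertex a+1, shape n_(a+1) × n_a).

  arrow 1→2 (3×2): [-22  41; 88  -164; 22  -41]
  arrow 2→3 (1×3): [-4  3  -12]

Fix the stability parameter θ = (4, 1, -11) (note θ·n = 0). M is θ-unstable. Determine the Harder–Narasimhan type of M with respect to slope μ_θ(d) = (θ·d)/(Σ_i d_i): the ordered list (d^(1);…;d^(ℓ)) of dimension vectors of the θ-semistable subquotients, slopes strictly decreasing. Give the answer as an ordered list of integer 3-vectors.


Via rank(M_{q-1}∘⋯∘M_p): M ≅ I[1,1], I[1,3], I[2,2]^2.
μ_θ-semistable layers: μ^(1)=4; μ^(2)=1; μ^(3)=-2

((1, 0, 0); (0, 2, 0); (1, 1, 1))


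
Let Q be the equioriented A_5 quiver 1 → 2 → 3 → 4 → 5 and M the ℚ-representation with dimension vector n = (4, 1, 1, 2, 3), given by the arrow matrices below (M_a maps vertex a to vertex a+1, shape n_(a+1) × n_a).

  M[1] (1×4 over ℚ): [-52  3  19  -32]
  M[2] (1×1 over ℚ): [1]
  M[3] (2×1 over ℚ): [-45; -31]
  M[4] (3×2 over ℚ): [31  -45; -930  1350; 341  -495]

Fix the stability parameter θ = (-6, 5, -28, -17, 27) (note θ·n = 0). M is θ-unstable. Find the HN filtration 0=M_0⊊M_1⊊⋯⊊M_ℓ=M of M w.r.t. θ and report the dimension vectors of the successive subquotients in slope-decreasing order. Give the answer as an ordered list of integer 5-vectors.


Interval decomposition of M: I[1,1]^3, I[1,4], I[4,5], I[5,5]^2.
HN type (ℓ=4): μ^(1)=27; μ^(2)=-6; μ^(3)=-23/2; μ^(4)=-17

((0, 0, 0, 0, 3); (3, 0, 0, 0, 0); (1, 1, 1, 1, 0); (0, 0, 0, 1, 0))


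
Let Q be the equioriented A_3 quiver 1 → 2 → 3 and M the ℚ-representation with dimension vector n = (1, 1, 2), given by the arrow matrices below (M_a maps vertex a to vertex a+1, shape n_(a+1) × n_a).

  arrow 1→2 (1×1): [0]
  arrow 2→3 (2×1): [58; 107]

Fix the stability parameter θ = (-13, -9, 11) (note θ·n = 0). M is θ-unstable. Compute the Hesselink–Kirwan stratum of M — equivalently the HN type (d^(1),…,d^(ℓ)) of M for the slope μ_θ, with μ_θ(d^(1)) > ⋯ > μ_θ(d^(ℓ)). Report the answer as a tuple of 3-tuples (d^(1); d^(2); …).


Barcode: M ≅ I[1,1], I[2,3], I[3,3]. HN layers by μ_θ (3 steps, strictly decreasing):
  μ^(1)=11; μ^(2)=-9; μ^(3)=-13

((0, 0, 2); (0, 1, 0); (1, 0, 0))


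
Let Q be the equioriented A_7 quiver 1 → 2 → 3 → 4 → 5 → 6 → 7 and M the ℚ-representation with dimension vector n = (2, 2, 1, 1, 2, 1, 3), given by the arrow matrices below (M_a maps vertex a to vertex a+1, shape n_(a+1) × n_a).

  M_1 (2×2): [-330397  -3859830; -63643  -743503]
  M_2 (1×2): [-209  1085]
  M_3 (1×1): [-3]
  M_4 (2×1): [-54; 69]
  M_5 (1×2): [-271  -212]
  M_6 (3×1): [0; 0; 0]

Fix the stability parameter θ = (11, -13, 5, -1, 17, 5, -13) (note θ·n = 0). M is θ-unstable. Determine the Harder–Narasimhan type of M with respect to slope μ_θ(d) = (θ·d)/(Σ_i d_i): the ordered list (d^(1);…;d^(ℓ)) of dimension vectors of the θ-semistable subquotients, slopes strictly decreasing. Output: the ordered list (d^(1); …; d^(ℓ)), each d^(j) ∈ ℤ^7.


Barcode: M ≅ I[1,2], I[1,6], I[5,5], I[7,7]^3. HN layers by μ_θ (5 steps, strictly decreasing):
  μ^(1)=17; μ^(2)=11; μ^(3)=2; μ^(4)=-1; μ^(5)=-13

((0, 0, 0, 0, 1, 0, 0); (0, 0, 0, 0, 1, 1, 0); (0, 0, 1, 1, 0, 0, 0); (2, 2, 0, 0, 0, 0, 0); (0, 0, 0, 0, 0, 0, 3))


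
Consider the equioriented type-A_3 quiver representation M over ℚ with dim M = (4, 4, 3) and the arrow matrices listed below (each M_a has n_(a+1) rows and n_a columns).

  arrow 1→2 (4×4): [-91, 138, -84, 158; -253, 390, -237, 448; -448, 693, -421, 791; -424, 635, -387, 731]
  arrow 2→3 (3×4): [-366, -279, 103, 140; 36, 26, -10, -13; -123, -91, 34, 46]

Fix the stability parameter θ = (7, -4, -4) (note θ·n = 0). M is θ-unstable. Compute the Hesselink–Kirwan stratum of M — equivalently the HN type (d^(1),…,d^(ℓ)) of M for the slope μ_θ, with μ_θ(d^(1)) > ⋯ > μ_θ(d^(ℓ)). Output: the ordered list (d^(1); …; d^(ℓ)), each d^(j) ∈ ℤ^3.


Interval decomposition of M: I[1,2], I[1,3]^3.
HN type (ℓ=2): μ^(1)=3/2; μ^(2)=-1/3

((1, 1, 0); (3, 3, 3))


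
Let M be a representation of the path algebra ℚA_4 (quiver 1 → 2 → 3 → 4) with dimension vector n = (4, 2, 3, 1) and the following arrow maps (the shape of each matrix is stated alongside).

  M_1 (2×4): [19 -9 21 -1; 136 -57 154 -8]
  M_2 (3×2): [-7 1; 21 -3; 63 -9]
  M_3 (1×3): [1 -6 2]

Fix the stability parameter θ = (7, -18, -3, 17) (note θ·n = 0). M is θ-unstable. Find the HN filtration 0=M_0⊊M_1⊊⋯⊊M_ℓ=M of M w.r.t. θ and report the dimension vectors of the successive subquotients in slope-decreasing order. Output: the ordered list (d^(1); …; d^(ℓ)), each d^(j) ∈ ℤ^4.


Via rank(M_{q-1}∘⋯∘M_p): M ≅ I[1,1]^2, I[1,2], I[1,4], I[3,3]^2.
μ_θ-semistable layers: μ^(1)=17; μ^(2)=7; μ^(3)=-3; μ^(4)=-11/2

((0, 0, 0, 1); (2, 0, 0, 0); (0, 0, 3, 0); (2, 2, 0, 0))


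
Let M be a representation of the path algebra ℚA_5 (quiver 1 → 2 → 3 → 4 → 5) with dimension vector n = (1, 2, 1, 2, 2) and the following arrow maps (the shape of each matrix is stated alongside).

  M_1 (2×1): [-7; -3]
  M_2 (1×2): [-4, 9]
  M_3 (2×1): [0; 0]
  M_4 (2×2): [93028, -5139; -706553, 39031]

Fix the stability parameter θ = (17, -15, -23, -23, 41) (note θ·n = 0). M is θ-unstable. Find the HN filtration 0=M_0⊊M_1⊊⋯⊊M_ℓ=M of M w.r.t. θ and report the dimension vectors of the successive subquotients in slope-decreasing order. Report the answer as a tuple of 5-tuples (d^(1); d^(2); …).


Barcode: M ≅ I[1,3], I[2,2], I[4,5]^2. HN layers by μ_θ (4 steps, strictly decreasing):
  μ^(1)=41; μ^(2)=-7; μ^(3)=-15; μ^(4)=-23

((0, 0, 0, 0, 2); (1, 1, 1, 0, 0); (0, 1, 0, 0, 0); (0, 0, 0, 2, 0))


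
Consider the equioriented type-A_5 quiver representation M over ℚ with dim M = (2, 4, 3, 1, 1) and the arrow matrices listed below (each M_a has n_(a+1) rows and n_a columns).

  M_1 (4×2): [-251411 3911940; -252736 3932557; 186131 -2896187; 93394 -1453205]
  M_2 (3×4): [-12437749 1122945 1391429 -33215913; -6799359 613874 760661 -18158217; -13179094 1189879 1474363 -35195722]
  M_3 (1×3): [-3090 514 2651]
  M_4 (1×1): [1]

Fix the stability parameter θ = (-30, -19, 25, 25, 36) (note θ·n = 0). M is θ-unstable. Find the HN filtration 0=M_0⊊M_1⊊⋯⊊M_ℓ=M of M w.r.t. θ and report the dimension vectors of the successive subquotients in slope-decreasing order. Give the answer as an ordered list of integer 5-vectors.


Interval decomposition of M: I[1,3], I[1,5], I[2,2], I[2,3].
HN type (ℓ=4): μ^(1)=36; μ^(2)=25; μ^(3)=-19; μ^(4)=-30

((0, 0, 0, 0, 1); (0, 0, 3, 1, 0); (0, 4, 0, 0, 0); (2, 0, 0, 0, 0))


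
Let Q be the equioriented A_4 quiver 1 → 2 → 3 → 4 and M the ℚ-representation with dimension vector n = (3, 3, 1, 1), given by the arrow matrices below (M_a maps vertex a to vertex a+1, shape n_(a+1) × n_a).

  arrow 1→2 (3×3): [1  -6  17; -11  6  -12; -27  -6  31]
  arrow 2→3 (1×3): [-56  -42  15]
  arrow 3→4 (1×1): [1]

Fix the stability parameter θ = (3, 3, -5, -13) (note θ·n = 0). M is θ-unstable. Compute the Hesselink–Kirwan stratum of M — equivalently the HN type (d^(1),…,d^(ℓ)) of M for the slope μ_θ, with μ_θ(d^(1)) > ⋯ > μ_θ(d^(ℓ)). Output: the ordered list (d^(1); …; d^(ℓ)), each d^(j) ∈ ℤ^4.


Via rank(M_{q-1}∘⋯∘M_p): M ≅ I[1,1], I[1,2], I[1,4], I[2,2].
μ_θ-semistable layers: μ^(1)=3; μ^(2)=-3

((2, 2, 0, 0); (1, 1, 1, 1))


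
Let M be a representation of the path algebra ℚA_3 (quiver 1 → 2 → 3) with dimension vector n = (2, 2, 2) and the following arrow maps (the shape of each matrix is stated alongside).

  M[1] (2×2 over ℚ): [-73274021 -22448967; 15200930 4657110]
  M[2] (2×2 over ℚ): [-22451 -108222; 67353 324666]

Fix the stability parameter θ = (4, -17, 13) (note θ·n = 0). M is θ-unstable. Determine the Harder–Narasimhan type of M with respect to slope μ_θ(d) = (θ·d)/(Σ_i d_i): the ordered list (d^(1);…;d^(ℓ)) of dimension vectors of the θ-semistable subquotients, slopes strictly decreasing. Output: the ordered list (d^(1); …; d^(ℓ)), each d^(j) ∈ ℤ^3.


Interval decomposition of M: I[1,1], I[1,3], I[2,2], I[3,3].
HN type (ℓ=4): μ^(1)=13; μ^(2)=4; μ^(3)=-13/2; μ^(4)=-17

((0, 0, 2); (1, 0, 0); (1, 1, 0); (0, 1, 0))


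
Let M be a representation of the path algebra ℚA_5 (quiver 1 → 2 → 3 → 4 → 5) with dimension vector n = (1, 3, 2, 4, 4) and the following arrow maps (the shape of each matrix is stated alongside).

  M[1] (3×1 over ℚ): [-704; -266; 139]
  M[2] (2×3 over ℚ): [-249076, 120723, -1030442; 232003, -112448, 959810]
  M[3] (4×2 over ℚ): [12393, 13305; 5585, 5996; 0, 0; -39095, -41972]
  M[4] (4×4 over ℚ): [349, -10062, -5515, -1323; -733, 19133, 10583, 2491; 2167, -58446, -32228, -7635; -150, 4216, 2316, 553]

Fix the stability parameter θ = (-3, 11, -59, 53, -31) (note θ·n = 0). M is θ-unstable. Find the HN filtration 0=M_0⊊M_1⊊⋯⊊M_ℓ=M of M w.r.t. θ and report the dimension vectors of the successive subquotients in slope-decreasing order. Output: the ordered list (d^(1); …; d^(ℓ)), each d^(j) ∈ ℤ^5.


Via rank(M_{q-1}∘⋯∘M_p): M ≅ I[1,5], I[2,2], I[2,5], I[4,5]^2.
μ_θ-semistable layers: μ^(1)=11; μ^(2)=-17; μ^(3)=-24

((0, 1, 0, 4, 4); (1, 1, 1, 0, 0); (0, 1, 1, 0, 0))
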